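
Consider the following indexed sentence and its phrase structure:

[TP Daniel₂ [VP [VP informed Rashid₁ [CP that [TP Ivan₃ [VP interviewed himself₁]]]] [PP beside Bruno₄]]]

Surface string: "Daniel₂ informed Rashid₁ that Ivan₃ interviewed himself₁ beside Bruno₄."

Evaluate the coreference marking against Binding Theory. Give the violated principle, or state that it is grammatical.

The two coindexed NPs are *Rashid₁* and *himself₁*.
*himself₁* is an anaphor. Principle A requires it to be bound within its binding domain — the embedded TP, whose subject is Ivan₃.
Within that domain it is c-commanded by *Ivan₃*, which does not share its index.
*Rashid₁* does c-command the anaphor, but from outside its binding domain.
The anaphor is unbound in its domain → Principle A violation.

Principle A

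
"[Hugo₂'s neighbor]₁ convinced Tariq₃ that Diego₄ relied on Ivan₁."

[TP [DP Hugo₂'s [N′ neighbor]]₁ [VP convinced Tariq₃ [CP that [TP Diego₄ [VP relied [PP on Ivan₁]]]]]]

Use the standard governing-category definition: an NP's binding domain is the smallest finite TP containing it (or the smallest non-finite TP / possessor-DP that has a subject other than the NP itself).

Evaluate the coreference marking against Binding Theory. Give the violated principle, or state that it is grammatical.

Principle C

The two coindexed NPs are *[Hugo₂'s neighbor]₁* and *Ivan₁*.
*Ivan₁* is an R-expression. Principle C requires it to be free everywhere.
*[Hugo₂'s neighbor]₁* c-commands it and carries the same index.
The R-expression is bound → Principle C violation.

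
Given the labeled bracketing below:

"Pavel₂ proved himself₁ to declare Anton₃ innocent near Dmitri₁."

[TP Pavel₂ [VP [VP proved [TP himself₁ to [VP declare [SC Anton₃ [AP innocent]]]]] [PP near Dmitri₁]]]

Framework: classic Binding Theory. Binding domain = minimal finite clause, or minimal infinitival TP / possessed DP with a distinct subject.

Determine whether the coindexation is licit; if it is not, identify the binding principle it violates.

The two coindexed NPs are *Dmitri₁* and *himself₁*.
*himself₁* is an anaphor. Principle A requires it to be bound within its binding domain — the matrix TP, whose subject is Pavel₂.
Within that domain it is c-commanded by *Pavel₂*, which does not share its index.
*Dmitri₁* does not c-command the anaphor at all.
The anaphor is unbound in its domain → Principle A violation.

Principle A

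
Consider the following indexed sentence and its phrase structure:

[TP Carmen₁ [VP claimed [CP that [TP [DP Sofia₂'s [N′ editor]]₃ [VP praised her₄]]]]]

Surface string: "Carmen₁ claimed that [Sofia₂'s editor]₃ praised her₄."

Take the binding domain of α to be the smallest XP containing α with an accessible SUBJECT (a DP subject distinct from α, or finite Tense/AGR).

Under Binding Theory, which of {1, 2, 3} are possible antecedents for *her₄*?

{1, 2}

*her* is a pronoun, so Principle B applies: it must be free in its binding domain.
Binding domain of *her₄*: the embedded TP, whose subject is [Sofia₂'s editor]₃.
*Carmen₁* c-commands the pronoun but from outside its binding domain, and is not c-commanded by it → coindexation permitted.
*Sofia₂* and the pronoun do not c-command one another → neither Principle B nor Principle C is at stake; coindexation permitted.
*[Sofia₂'s editor]₃* c-commands the pronoun within its binding domain → coindexation would violate Principle B.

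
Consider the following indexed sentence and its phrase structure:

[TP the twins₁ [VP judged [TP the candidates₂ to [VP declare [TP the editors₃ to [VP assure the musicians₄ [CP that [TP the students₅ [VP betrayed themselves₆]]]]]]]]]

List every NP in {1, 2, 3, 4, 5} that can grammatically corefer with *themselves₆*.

*themselves* is an anaphor, so Principle A applies: it must be bound in its binding domain.
Binding domain of *themselves₆*: the embedded TP, whose subject is the students₅.
*the twins₁* c-commands the anaphor but is outside its binding domain → cannot satisfy Principle A.
*the candidates₂* c-commands the anaphor but is outside its binding domain → cannot satisfy Principle A.
*the editors₃* c-commands the anaphor but is outside its binding domain → cannot satisfy Principle A.
*the musicians₄* c-commands the anaphor but is outside its binding domain → cannot satisfy Principle A.
*the students₅* c-commands the anaphor within its binding domain → licit binder.

{5}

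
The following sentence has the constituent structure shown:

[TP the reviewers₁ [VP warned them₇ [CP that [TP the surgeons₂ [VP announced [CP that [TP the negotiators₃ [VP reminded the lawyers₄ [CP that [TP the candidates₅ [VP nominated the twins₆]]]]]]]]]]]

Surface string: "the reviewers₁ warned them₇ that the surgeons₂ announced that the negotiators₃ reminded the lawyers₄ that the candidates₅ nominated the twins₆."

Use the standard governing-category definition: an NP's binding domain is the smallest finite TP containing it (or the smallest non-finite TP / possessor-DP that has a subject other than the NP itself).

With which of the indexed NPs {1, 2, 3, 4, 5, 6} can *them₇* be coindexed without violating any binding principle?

*them* is a pronoun, so Principle B applies: it must be free in its binding domain.
Binding domain of *them₇*: the matrix TP, whose subject is the reviewers₁.
*the reviewers₁* c-commands the pronoun within its binding domain → coindexation would violate Principle B.
*the surgeons₂*: the pronoun c-commands this R-expression → coindexation would violate Principle C on *the surgeons₂*.
*the negotiators₃*: the pronoun c-commands this R-expression → coindexation would violate Principle C on *the negotiators₃*.
*the lawyers₄*: the pronoun c-commands this R-expression → coindexation would violate Principle C on *the lawyers₄*.
*the candidates₅*: the pronoun c-commands this R-expression → coindexation would violate Principle C on *the candidates₅*.
*the twins₆*: the pronoun c-commands this R-expression → coindexation would violate Principle C on *the twins₆*.

none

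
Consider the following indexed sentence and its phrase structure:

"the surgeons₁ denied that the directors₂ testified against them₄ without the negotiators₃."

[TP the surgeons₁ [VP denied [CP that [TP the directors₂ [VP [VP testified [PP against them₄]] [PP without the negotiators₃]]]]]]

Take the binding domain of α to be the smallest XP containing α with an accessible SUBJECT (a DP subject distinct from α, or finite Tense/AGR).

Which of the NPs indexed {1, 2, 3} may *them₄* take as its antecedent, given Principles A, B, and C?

{1, 3}

*them* is a pronoun, so Principle B applies: it must be free in its binding domain.
Binding domain of *them₄*: the embedded TP, whose subject is the directors₂.
*the surgeons₁* c-commands the pronoun but from outside its binding domain, and is not c-commanded by it → coindexation permitted.
*the directors₂* c-commands the pronoun within its binding domain → coindexation would violate Principle B.
*the negotiators₃* and the pronoun do not c-command one another → neither Principle B nor Principle C is at stake; coindexation permitted.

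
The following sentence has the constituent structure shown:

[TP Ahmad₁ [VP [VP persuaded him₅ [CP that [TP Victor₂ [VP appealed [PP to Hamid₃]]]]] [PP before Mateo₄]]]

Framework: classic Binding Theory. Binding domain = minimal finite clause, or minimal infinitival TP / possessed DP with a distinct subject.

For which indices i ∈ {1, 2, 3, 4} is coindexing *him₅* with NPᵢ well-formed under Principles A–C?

*him* is a pronoun, so Principle B applies: it must be free in its binding domain.
Binding domain of *him₅*: the matrix TP, whose subject is Ahmad₁.
*Ahmad₁* c-commands the pronoun within its binding domain → coindexation would violate Principle B.
*Victor₂*: the pronoun c-commands this R-expression → coindexation would violate Principle C on *Victor₂*.
*Hamid₃*: the pronoun c-commands this R-expression → coindexation would violate Principle C on *Hamid₃*.
*Mateo₄* and the pronoun do not c-command one another → neither Principle B nor Principle C is at stake; coindexation permitted.

{4}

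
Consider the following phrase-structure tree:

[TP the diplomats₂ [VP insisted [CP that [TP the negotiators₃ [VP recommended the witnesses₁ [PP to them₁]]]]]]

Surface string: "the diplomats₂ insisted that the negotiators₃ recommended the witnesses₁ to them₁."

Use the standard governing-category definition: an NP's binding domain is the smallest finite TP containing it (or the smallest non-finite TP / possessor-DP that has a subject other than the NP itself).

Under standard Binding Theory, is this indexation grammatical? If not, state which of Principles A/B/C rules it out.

The two coindexed NPs are *the witnesses₁* and *them₁*.
*them₁* is a pronoun. Its binding domain is the embedded TP, whose subject is the negotiators₃.
*the witnesses₁* c-commands it within that domain and carries the same index.
The pronoun is locally bound → Principle B violation.

Principle B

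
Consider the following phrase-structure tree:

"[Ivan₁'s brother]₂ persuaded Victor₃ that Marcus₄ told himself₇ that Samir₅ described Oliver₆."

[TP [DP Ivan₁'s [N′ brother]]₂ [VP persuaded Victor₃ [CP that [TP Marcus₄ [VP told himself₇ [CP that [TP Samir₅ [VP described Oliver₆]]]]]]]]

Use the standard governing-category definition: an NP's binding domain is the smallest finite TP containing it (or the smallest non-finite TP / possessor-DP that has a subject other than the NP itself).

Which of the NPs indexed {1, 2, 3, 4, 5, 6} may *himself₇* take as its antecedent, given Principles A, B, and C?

{4}

*himself* is an anaphor, so Principle A applies: it must be bound in its binding domain.
Binding domain of *himself₇*: the embedded TP, whose subject is Marcus₄.
*Ivan₁* does not c-command the anaphor → cannot bind it.
*[Ivan₁'s brother]₂* c-commands the anaphor but is outside its binding domain → cannot satisfy Principle A.
*Victor₃* c-commands the anaphor but is outside its binding domain → cannot satisfy Principle A.
*Marcus₄* c-commands the anaphor within its binding domain → licit binder.
*Samir₅* does not c-command the anaphor → cannot bind it.
*Oliver₆* does not c-command the anaphor → cannot bind it.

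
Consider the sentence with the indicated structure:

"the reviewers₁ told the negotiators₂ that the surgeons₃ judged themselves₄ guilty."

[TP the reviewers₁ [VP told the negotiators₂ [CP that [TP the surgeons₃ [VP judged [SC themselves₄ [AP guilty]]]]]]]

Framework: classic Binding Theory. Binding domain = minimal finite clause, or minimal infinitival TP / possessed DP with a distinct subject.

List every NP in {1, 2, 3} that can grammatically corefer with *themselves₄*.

*themselves* is an anaphor, so Principle A applies: it must be bound in its binding domain.
Binding domain of *themselves₄*: the embedded TP, whose subject is the surgeons₃.
*the reviewers₁* c-commands the anaphor but is outside its binding domain → cannot satisfy Principle A.
*the negotiators₂* c-commands the anaphor but is outside its binding domain → cannot satisfy Principle A.
*the surgeons₃* c-commands the anaphor within its binding domain → licit binder.

{3}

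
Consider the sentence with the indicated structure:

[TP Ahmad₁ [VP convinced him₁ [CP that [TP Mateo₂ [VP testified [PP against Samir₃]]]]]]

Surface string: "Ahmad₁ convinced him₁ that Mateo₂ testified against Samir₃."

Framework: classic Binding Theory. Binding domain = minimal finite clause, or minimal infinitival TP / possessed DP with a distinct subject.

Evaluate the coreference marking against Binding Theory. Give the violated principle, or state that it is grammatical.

The two coindexed NPs are *Ahmad₁* and *him₁*.
*him₁* is a pronoun. Its binding domain is the matrix TP, whose subject is Ahmad₁.
*Ahmad₁* c-commands it within that domain and carries the same index.
The pronoun is locally bound → Principle B violation.

Principle B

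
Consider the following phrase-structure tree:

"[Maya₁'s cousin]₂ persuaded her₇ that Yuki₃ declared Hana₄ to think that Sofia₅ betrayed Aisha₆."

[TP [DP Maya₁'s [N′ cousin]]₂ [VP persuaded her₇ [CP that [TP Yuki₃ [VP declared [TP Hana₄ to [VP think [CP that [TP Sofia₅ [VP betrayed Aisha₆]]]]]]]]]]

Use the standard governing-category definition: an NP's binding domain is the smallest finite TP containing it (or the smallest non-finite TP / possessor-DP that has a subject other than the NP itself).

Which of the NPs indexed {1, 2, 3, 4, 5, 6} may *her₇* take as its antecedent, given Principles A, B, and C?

{1}

*her* is a pronoun, so Principle B applies: it must be free in its binding domain.
Binding domain of *her₇*: the matrix TP, whose subject is [Maya₁'s cousin]₂.
*Maya₁* and the pronoun do not c-command one another → neither Principle B nor Principle C is at stake; coindexation permitted.
*[Maya₁'s cousin]₂* c-commands the pronoun within its binding domain → coindexation would violate Principle B.
*Yuki₃*: the pronoun c-commands this R-expression → coindexation would violate Principle C on *Yuki₃*.
*Hana₄*: the pronoun c-commands this R-expression → coindexation would violate Principle C on *Hana₄*.
*Sofia₅*: the pronoun c-commands this R-expression → coindexation would violate Principle C on *Sofia₅*.
*Aisha₆*: the pronoun c-commands this R-expression → coindexation would violate Principle C on *Aisha₆*.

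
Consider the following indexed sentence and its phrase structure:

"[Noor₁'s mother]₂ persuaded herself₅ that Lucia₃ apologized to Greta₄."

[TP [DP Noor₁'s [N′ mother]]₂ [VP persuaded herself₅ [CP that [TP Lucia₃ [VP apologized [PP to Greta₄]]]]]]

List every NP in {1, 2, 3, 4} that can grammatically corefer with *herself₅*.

*herself* is an anaphor, so Principle A applies: it must be bound in its binding domain.
Binding domain of *herself₅*: the matrix TP, whose subject is [Noor₁'s mother]₂.
*Noor₁* does not c-command the anaphor → cannot bind it.
*[Noor₁'s mother]₂* c-commands the anaphor within its binding domain → licit binder.
*Lucia₃* does not c-command the anaphor → cannot bind it.
*Greta₄* does not c-command the anaphor → cannot bind it.

{2}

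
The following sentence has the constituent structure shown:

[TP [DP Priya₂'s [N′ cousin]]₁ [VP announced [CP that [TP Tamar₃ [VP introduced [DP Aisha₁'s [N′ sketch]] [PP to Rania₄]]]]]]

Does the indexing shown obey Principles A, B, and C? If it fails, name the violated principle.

Principle C

The two coindexed NPs are *[Priya₂'s cousin]₁* and *Aisha₁*.
*Aisha₁* is an R-expression. Principle C requires it to be free everywhere.
*[Priya₂'s cousin]₁* c-commands it and carries the same index.
The R-expression is bound → Principle C violation.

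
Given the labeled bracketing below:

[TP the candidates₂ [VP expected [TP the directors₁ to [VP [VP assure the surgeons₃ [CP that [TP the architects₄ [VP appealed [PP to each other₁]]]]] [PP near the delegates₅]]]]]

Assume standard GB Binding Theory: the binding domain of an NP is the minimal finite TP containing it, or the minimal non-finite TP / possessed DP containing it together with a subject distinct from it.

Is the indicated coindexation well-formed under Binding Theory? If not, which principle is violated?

Principle A

The two coindexed NPs are *the directors₁* and *each other₁*.
*each other₁* is an anaphor. Principle A requires it to be bound within its binding domain — the embedded TP, whose subject is the architects₄.
Within that domain it is c-commanded by *the architects₄*, which does not share its index.
*the directors₁* does c-command the anaphor, but from outside its binding domain.
The anaphor is unbound in its domain → Principle A violation.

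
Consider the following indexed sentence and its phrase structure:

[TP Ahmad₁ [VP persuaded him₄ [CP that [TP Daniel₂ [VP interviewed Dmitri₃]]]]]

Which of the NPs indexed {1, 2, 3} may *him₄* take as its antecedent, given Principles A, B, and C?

none

*him* is a pronoun, so Principle B applies: it must be free in its binding domain.
Binding domain of *him₄*: the matrix TP, whose subject is Ahmad₁.
*Ahmad₁* c-commands the pronoun within its binding domain → coindexation would violate Principle B.
*Daniel₂*: the pronoun c-commands this R-expression → coindexation would violate Principle C on *Daniel₂*.
*Dmitri₃*: the pronoun c-commands this R-expression → coindexation would violate Principle C on *Dmitri₃*.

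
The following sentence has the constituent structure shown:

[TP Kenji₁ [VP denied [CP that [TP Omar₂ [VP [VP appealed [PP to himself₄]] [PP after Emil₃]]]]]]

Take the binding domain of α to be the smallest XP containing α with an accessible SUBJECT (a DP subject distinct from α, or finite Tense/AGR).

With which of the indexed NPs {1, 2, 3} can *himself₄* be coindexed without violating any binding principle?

*himself* is an anaphor, so Principle A applies: it must be bound in its binding domain.
Binding domain of *himself₄*: the embedded TP, whose subject is Omar₂.
*Kenji₁* c-commands the anaphor but is outside its binding domain → cannot satisfy Principle A.
*Omar₂* c-commands the anaphor within its binding domain → licit binder.
*Emil₃* does not c-command the anaphor → cannot bind it.

{2}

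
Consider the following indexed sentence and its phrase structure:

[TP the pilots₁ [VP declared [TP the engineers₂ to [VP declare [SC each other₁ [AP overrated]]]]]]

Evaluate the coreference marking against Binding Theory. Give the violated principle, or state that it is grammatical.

The two coindexed NPs are *the pilots₁* and *each other₁*.
*each other₁* is an anaphor. Principle A requires it to be bound within its binding domain — the embedded TP, whose subject is the engineers₂.
Within that domain it is c-commanded by *the engineers₂*, which does not share its index.
*the pilots₁* does c-command the anaphor, but from outside its binding domain.
The anaphor is unbound in its domain → Principle A violation.

Principle A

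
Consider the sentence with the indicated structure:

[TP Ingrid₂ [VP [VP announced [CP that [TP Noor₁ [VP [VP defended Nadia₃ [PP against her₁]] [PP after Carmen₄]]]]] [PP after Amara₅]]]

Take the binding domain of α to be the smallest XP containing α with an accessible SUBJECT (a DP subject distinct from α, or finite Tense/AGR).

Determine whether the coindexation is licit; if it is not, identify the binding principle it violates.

The two coindexed NPs are *Noor₁* and *her₁*.
*her₁* is a pronoun. Its binding domain is the embedded TP, whose subject is Noor₁.
*Noor₁* c-commands it within that domain and carries the same index.
The pronoun is locally bound → Principle B violation.

Principle B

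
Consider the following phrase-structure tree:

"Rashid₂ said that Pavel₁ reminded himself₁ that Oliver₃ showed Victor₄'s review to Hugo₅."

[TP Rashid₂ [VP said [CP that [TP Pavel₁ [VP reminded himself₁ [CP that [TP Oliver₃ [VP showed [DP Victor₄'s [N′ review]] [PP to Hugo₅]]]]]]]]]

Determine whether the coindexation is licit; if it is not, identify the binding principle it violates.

The two coindexed NPs are *Pavel₁* and *himself₁*.
*himself₁* is an anaphor; its binding domain is the embedded TP, whose subject is Pavel₁. *Pavel₁* c-commands it within that domain and shares its index, so Principle A is satisfied.
*Pavel₁* is an R-expression; *himself₁* does not c-command it, and no other NP shares its index, so Principle C is satisfied.
All principles are respected.

grammatical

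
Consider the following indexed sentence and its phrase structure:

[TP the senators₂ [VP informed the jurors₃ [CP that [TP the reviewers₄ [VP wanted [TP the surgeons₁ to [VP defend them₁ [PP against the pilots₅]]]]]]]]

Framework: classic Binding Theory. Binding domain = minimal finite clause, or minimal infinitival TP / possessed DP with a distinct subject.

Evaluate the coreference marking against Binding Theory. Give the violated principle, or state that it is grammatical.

Principle B

The two coindexed NPs are *the surgeons₁* and *them₁*.
*them₁* is a pronoun. Its binding domain is the embedded TP, whose subject is the surgeons₁.
*the surgeons₁* c-commands it within that domain and carries the same index.
The pronoun is locally bound → Principle B violation.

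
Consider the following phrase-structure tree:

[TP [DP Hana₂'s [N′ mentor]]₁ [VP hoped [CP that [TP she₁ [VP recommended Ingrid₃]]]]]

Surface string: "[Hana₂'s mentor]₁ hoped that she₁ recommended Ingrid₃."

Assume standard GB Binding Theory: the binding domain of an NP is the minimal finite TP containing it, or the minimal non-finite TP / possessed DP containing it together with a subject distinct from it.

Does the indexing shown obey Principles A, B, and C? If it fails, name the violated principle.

grammatical

The two coindexed NPs are *[Hana₂'s mentor]₁* and *she₁*.
*she₁* is a pronoun; nothing c-commands it within its binding domain (the embedded TP.), so Principle B holds trivially.
*[Hana₂'s mentor]₁* is an R-expression; *she₁* does not c-command it, and no other NP shares its index, so Principle C is satisfied.
All principles are respected.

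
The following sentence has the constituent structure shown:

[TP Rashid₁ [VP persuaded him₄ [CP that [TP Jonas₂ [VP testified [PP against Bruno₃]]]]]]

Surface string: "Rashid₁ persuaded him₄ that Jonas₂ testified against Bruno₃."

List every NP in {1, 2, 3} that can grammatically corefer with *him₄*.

none

*him* is a pronoun, so Principle B applies: it must be free in its binding domain.
Binding domain of *him₄*: the matrix TP, whose subject is Rashid₁.
*Rashid₁* c-commands the pronoun within its binding domain → coindexation would violate Principle B.
*Jonas₂*: the pronoun c-commands this R-expression → coindexation would violate Principle C on *Jonas₂*.
*Bruno₃*: the pronoun c-commands this R-expression → coindexation would violate Principle C on *Bruno₃*.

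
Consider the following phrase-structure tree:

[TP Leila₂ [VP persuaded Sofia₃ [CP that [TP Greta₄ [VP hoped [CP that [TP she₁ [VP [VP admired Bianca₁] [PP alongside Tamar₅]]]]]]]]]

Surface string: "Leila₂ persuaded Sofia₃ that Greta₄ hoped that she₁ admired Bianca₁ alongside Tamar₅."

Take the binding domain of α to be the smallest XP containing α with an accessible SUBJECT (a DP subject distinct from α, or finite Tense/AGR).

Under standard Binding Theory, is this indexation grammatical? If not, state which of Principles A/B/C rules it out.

The two coindexed NPs are *she₁* and *Bianca₁*.
*Bianca₁* is an R-expression. Principle C requires it to be free everywhere.
*she₁* c-commands it and carries the same index.
The R-expression is bound → Principle C violation.

Principle C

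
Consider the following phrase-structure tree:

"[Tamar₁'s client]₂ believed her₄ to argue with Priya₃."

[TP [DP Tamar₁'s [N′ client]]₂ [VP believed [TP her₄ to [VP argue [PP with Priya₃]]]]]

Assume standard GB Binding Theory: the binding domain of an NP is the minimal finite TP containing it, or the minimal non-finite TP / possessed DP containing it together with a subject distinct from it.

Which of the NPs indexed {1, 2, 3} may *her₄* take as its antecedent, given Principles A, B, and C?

{1}

*her* is a pronoun, so Principle B applies: it must be free in its binding domain.
Binding domain of *her₄*: the matrix TP, whose subject is [Tamar₁'s client]₂.
*Tamar₁* and the pronoun do not c-command one another → neither Principle B nor Principle C is at stake; coindexation permitted.
*[Tamar₁'s client]₂* c-commands the pronoun within its binding domain → coindexation would violate Principle B.
*Priya₃*: the pronoun c-commands this R-expression → coindexation would violate Principle C on *Priya₃*.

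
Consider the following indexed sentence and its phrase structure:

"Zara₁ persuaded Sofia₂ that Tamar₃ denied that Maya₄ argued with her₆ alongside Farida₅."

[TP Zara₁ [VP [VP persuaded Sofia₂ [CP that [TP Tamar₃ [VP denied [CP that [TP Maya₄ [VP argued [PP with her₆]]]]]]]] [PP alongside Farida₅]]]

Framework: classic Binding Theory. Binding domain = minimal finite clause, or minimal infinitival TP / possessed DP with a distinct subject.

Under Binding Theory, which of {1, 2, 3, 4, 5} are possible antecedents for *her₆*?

{1, 2, 3, 5}

*her* is a pronoun, so Principle B applies: it must be free in its binding domain.
Binding domain of *her₆*: the embedded TP, whose subject is Maya₄.
*Zara₁* c-commands the pronoun but from outside its binding domain, and is not c-commanded by it → coindexation permitted.
*Sofia₂* c-commands the pronoun but from outside its binding domain, and is not c-commanded by it → coindexation permitted.
*Tamar₃* c-commands the pronoun but from outside its binding domain, and is not c-commanded by it → coindexation permitted.
*Maya₄* c-commands the pronoun within its binding domain → coindexation would violate Principle B.
*Farida₅* and the pronoun do not c-command one another → neither Principle B nor Principle C is at stake; coindexation permitted.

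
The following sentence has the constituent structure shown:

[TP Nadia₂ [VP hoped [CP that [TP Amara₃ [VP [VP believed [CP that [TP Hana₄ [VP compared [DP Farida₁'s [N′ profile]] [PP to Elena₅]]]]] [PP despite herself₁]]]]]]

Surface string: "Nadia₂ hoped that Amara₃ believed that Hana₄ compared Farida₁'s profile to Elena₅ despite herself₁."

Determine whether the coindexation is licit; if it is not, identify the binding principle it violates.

The two coindexed NPs are *Farida₁* and *herself₁*.
*herself₁* is an anaphor. Principle A requires it to be bound within its binding domain — the embedded TP, whose subject is Amara₃.
Within that domain it is c-commanded by *Amara₃*, which does not share its index.
*Farida₁* does not c-command the anaphor at all.
The anaphor is unbound in its domain → Principle A violation.

Principle A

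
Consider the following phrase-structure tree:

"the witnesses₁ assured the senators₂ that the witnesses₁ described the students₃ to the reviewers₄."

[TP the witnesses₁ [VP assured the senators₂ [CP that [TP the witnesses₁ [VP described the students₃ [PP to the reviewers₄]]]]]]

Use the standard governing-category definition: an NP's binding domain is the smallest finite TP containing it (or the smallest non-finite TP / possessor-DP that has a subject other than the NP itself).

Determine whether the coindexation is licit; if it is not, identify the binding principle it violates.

Principle C

The two coindexed NPs are *the witnesses₁* (the higher occurrence) and *the witnesses₁* (the lower occurrence).
*the witnesses₁* (the lower occurrence) is an R-expression. Principle C requires it to be free everywhere.
*the witnesses₁* (the higher occurrence) c-commands it and carries the same index.
The R-expression is bound → Principle C violation.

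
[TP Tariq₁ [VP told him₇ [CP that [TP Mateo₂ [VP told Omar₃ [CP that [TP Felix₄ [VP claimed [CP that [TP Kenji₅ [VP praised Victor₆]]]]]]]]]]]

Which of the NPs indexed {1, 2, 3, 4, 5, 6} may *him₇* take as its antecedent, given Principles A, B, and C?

*him* is a pronoun, so Principle B applies: it must be free in its binding domain.
Binding domain of *him₇*: the matrix TP, whose subject is Tariq₁.
*Tariq₁* c-commands the pronoun within its binding domain → coindexation would violate Principle B.
*Mateo₂*: the pronoun c-commands this R-expression → coindexation would violate Principle C on *Mateo₂*.
*Omar₃*: the pronoun c-commands this R-expression → coindexation would violate Principle C on *Omar₃*.
*Felix₄*: the pronoun c-commands this R-expression → coindexation would violate Principle C on *Felix₄*.
*Kenji₅*: the pronoun c-commands this R-expression → coindexation would violate Principle C on *Kenji₅*.
*Victor₆*: the pronoun c-commands this R-expression → coindexation would violate Principle C on *Victor₆*.

none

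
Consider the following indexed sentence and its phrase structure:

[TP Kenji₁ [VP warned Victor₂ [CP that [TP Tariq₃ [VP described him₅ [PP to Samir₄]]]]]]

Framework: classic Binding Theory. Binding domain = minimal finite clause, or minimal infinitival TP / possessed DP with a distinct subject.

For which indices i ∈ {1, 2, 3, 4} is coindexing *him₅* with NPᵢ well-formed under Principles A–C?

{1, 2}

*him* is a pronoun, so Principle B applies: it must be free in its binding domain.
Binding domain of *him₅*: the embedded TP, whose subject is Tariq₃.
*Kenji₁* c-commands the pronoun but from outside its binding domain, and is not c-commanded by it → coindexation permitted.
*Victor₂* c-commands the pronoun but from outside its binding domain, and is not c-commanded by it → coindexation permitted.
*Tariq₃* c-commands the pronoun within its binding domain → coindexation would violate Principle B.
*Samir₄*: the pronoun c-commands this R-expression → coindexation would violate Principle C on *Samir₄*.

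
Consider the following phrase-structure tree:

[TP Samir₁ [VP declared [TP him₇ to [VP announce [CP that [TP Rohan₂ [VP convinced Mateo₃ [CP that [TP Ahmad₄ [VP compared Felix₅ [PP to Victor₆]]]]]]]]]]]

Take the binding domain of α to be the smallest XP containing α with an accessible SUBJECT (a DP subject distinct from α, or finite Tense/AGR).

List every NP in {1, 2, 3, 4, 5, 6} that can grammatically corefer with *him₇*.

*him* is a pronoun, so Principle B applies: it must be free in its binding domain.
Binding domain of *him₇*: the matrix TP, whose subject is Samir₁.
*Samir₁* c-commands the pronoun within its binding domain → coindexation would violate Principle B.
*Rohan₂*: the pronoun c-commands this R-expression → coindexation would violate Principle C on *Rohan₂*.
*Mateo₃*: the pronoun c-commands this R-expression → coindexation would violate Principle C on *Mateo₃*.
*Ahmad₄*: the pronoun c-commands this R-expression → coindexation would violate Principle C on *Ahmad₄*.
*Felix₅*: the pronoun c-commands this R-expression → coindexation would violate Principle C on *Felix₅*.
*Victor₆*: the pronoun c-commands this R-expression → coindexation would violate Principle C on *Victor₆*.

none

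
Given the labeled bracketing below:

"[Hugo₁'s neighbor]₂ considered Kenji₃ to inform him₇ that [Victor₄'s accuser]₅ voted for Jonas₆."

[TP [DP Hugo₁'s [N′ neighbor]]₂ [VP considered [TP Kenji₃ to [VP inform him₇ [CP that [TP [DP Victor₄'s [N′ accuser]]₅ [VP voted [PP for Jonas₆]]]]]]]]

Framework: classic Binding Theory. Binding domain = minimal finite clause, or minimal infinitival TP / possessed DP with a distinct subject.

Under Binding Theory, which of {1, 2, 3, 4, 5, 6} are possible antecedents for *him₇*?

*him* is a pronoun, so Principle B applies: it must be free in its binding domain.
Binding domain of *him₇*: the embedded TP, whose subject is Kenji₃.
*Hugo₁* and the pronoun do not c-command one another → neither Principle B nor Principle C is at stake; coindexation permitted.
*[Hugo₁'s neighbor]₂* c-commands the pronoun but from outside its binding domain, and is not c-commanded by it → coindexation permitted.
*Kenji₃* c-commands the pronoun within its binding domain → coindexation would violate Principle B.
*Victor₄*: the pronoun c-commands this R-expression → coindexation would violate Principle C on *Victor₄*.
*[Victor₄'s accuser]₅*: the pronoun c-commands this R-expression → coindexation would violate Principle C on *[Victor₄'s accuser]₅*.
*Jonas₆*: the pronoun c-commands this R-expression → coindexation would violate Principle C on *Jonas₆*.

{1, 2}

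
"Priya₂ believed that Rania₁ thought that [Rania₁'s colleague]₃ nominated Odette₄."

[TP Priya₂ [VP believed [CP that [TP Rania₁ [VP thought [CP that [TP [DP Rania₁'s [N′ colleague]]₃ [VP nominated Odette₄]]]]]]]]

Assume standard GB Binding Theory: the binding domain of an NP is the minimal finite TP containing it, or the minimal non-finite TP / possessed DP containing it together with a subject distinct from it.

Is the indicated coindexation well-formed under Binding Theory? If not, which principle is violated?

Principle C

The two coindexed NPs are *Rania₁* (the higher occurrence) and *Rania₁* (the lower occurrence).
*Rania₁* (the lower occurrence) is an R-expression. Principle C requires it to be free everywhere.
*Rania₁* (the higher occurrence) c-commands it and carries the same index.
The R-expression is bound → Principle C violation.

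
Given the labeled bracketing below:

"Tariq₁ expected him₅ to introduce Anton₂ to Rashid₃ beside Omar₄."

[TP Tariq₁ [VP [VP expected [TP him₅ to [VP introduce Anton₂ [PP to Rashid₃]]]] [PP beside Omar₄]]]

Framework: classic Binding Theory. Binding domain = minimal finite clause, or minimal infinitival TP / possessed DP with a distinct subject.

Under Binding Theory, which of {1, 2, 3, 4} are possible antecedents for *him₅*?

*him* is a pronoun, so Principle B applies: it must be free in its binding domain.
Binding domain of *him₅*: the matrix TP, whose subject is Tariq₁.
*Tariq₁* c-commands the pronoun within its binding domain → coindexation would violate Principle B.
*Anton₂*: the pronoun c-commands this R-expression → coindexation would violate Principle C on *Anton₂*.
*Rashid₃*: the pronoun c-commands this R-expression → coindexation would violate Principle C on *Rashid₃*.
*Omar₄* and the pronoun do not c-command one another → neither Principle B nor Principle C is at stake; coindexation permitted.

{4}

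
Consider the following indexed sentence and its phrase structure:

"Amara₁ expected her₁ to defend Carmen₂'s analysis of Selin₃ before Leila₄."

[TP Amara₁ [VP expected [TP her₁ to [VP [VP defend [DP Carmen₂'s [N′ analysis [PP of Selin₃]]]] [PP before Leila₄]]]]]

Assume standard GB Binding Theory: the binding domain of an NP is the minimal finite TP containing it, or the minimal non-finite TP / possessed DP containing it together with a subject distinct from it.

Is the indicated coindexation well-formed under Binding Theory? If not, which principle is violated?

The two coindexed NPs are *Amara₁* and *her₁*.
*her₁* is a pronoun. Its binding domain is the matrix TP, whose subject is Amara₁.
*Amara₁* c-commands it within that domain and carries the same index.
The pronoun is locally bound → Principle B violation.

Principle B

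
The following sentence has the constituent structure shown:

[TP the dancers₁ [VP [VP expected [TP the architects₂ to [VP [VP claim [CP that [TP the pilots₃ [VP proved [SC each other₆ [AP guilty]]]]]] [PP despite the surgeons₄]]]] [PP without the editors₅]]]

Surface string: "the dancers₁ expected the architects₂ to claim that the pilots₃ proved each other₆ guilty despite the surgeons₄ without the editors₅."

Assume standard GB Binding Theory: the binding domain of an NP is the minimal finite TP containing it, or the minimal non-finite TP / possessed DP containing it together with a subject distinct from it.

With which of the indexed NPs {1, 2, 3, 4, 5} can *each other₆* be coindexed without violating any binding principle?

*each other* is an anaphor, so Principle A applies: it must be bound in its binding domain.
Binding domain of *each other₆*: the embedded TP, whose subject is the pilots₃.
*the dancers₁* c-commands the anaphor but is outside its binding domain → cannot satisfy Principle A.
*the architects₂* c-commands the anaphor but is outside its binding domain → cannot satisfy Principle A.
*the pilots₃* c-commands the anaphor within its binding domain → licit binder.
*the surgeons₄* does not c-command the anaphor → cannot bind it.
*the editors₅* does not c-command the anaphor → cannot bind it.

{3}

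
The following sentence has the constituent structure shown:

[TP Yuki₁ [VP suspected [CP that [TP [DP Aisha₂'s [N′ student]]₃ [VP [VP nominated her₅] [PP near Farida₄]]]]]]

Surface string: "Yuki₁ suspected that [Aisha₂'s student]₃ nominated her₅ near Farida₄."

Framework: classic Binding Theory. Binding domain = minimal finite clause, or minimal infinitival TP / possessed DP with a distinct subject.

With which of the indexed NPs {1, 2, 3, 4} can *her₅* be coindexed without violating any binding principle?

{1, 2, 4}

*her* is a pronoun, so Principle B applies: it must be free in its binding domain.
Binding domain of *her₅*: the embedded TP, whose subject is [Aisha₂'s student]₃.
*Yuki₁* c-commands the pronoun but from outside its binding domain, and is not c-commanded by it → coindexation permitted.
*Aisha₂* and the pronoun do not c-command one another → neither Principle B nor Principle C is at stake; coindexation permitted.
*[Aisha₂'s student]₃* c-commands the pronoun within its binding domain → coindexation would violate Principle B.
*Farida₄* and the pronoun do not c-command one another → neither Principle B nor Principle C is at stake; coindexation permitted.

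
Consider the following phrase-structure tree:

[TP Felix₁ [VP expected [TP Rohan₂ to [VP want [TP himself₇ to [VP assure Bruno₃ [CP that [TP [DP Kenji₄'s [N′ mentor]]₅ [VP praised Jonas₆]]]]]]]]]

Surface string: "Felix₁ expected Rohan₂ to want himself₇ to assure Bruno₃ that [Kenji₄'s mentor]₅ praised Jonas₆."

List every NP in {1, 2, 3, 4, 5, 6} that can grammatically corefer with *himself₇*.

{2}

*himself* is an anaphor, so Principle A applies: it must be bound in its binding domain.
Binding domain of *himself₇*: the embedded TP, whose subject is Rohan₂.
*Felix₁* c-commands the anaphor but is outside its binding domain → cannot satisfy Principle A.
*Rohan₂* c-commands the anaphor within its binding domain → licit binder.
*Bruno₃* does not c-command the anaphor → cannot bind it.
*Kenji₄* does not c-command the anaphor → cannot bind it.
*[Kenji₄'s mentor]₅* does not c-command the anaphor → cannot bind it.
*Jonas₆* does not c-command the anaphor → cannot bind it.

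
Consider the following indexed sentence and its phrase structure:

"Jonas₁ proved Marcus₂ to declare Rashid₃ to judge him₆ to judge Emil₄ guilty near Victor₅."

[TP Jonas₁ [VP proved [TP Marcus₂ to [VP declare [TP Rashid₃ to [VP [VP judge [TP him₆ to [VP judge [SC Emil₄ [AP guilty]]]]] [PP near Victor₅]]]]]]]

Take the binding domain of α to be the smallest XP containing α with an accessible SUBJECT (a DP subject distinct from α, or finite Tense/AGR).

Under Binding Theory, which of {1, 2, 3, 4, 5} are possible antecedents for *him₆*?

{1, 2, 5}

*him* is a pronoun, so Principle B applies: it must be free in its binding domain.
Binding domain of *him₆*: the embedded TP, whose subject is Rashid₃.
*Jonas₁* c-commands the pronoun but from outside its binding domain, and is not c-commanded by it → coindexation permitted.
*Marcus₂* c-commands the pronoun but from outside its binding domain, and is not c-commanded by it → coindexation permitted.
*Rashid₃* c-commands the pronoun within its binding domain → coindexation would violate Principle B.
*Emil₄*: the pronoun c-commands this R-expression → coindexation would violate Principle C on *Emil₄*.
*Victor₅* and the pronoun do not c-command one another → neither Principle B nor Principle C is at stake; coindexation permitted.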